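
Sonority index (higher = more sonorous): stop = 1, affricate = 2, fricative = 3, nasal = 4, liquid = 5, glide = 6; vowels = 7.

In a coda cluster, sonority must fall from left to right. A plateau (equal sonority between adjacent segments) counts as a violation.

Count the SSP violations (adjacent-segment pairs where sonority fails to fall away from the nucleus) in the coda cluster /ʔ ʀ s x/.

2

/ʔ/ is a stop (sonority 1).
/ʀ/ is a liquid (sonority 5).
/s/ is a fricative (sonority 3).
/x/ is a fricative (sonority 3).
/ʔ/→/ʀ/: 1→5 (does not fall) — violation.
/ʀ/→/s/: 5→3 (falls) — ok.
/s/→/x/: 3→3 (plateau) — violation.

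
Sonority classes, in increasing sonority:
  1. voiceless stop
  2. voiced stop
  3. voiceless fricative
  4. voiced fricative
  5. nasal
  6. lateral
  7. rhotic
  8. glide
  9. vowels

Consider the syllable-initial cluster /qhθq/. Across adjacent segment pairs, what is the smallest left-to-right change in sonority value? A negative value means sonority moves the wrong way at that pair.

/q/ is a voiceless stop (sonority 1).
/h/ is a voiceless fricative (sonority 3).
/θ/ is a voiceless fricative (sonority 3).
/q/ is a voiceless stop (sonority 1).
/q/→/h/: change +2.
/h/→/θ/: change +0.
/θ/→/q/: change -2.
Minimum = -2.

-2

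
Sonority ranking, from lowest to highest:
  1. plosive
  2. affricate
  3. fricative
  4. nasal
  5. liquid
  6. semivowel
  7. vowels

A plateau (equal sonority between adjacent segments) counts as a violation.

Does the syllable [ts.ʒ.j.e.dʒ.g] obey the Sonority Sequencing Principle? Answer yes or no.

Onset: /ts/ is an affricate (sonority 2), /ʒ/ is a fricative (sonority 3), /j/ is a semivowel (sonority 6); then the nucleus /e/ (sonority 7).
Onset profile 2-3-6-7 — rises to the nucleus.
Coda: /dʒ/ is an affricate (sonority 2), /g/ is a plosive (sonority 1).
Coda profile 7-2-1 — falls from the nucleus.

yes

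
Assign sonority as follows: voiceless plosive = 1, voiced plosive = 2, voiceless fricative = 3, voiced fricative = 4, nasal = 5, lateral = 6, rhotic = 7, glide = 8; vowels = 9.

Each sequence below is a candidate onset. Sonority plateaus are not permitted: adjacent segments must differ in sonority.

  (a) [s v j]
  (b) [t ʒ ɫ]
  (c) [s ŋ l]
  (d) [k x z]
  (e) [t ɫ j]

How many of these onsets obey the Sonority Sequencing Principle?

(a) sonority 3-4-8: well-formed.
(b) sonority 1-4-6: well-formed.
(c) sonority 3-5-6: well-formed.
(d) sonority 1-3-4: well-formed.
(e) sonority 1-6-8: well-formed.

5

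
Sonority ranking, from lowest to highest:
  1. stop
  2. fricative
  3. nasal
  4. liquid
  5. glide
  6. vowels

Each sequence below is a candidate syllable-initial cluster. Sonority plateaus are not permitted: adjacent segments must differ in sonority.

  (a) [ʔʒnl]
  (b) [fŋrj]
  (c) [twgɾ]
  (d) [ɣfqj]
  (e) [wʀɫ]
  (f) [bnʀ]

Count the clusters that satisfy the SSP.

3

(a) sonority 1-2-3-4: well-formed.
(b) sonority 2-3-4-5: well-formed.
(c) sonority 1-5-1-4: ill-formed.
(d) sonority 2-2-1-5: ill-formed.
(e) sonority 5-4-4: ill-formed.
(f) sonority 1-3-4: well-formed.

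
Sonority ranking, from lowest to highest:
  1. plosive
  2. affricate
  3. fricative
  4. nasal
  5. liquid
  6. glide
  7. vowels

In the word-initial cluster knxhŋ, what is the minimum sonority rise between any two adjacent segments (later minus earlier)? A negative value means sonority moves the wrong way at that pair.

-1

/k/: plosive = 1.
/n/: nasal = 4.
/x/: fricative = 3.
/h/: fricative = 3.
/ŋ/: nasal = 4.
/k/→/n/: change +3.
/n/→/x/: change -1.
/x/→/h/: change +0.
/h/→/ŋ/: change +1.
Minimum = -1.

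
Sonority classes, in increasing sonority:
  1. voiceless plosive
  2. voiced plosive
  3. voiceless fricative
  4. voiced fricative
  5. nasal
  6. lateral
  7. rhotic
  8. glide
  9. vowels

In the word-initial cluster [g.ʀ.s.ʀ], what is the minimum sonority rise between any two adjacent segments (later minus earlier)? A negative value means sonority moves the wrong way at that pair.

-4

/g/: voiced plosive = 2.
/ʀ/: rhotic = 7.
/s/: voiceless fricative = 3.
/ʀ/: rhotic = 7.
/g/→/ʀ/: change +5.
/ʀ/→/s/: change -4.
/s/→/ʀ/: change +4.
Minimum = -4.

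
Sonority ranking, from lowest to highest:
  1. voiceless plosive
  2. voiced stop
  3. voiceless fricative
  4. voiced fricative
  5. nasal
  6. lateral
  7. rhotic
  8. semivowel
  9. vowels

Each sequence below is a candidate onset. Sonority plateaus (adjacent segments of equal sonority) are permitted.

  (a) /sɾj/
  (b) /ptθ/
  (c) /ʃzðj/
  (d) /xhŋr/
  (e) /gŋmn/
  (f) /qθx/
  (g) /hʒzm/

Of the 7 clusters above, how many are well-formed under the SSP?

(a) sonority 3-7-8: well-formed.
(b) sonority 1-1-3: well-formed.
(c) sonority 3-4-4-8: well-formed.
(d) sonority 3-3-5-7: well-formed.
(e) sonority 2-5-5-5: well-formed.
(f) sonority 1-3-3: well-formed.
(g) sonority 3-4-4-5: well-formed.

7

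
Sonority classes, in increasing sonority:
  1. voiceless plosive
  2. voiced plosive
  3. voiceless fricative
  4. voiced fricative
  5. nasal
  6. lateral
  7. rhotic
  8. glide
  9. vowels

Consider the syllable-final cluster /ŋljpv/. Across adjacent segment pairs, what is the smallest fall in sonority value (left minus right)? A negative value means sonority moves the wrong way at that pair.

/ŋ/ — nasal, sonority 5.
/l/ — lateral, sonority 6.
/j/ — glide, sonority 8.
/p/ — voiceless plosive, sonority 1.
/v/ — voiced fricative, sonority 4.
/ŋ/→/l/: change -1.
/l/→/j/: change -2.
/j/→/p/: change +7.
/p/→/v/: change -3.
Minimum = -3.

-3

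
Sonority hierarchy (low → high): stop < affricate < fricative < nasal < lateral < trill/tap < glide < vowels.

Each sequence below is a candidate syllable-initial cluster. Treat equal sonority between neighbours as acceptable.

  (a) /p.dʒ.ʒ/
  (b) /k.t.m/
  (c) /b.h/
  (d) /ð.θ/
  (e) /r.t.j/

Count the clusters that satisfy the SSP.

4

(a) sonority 1-2-3: well-formed.
(b) sonority 1-1-4: well-formed.
(c) sonority 1-3: well-formed.
(d) sonority 3-3: well-formed.
(e) sonority 6-1-7: ill-formed.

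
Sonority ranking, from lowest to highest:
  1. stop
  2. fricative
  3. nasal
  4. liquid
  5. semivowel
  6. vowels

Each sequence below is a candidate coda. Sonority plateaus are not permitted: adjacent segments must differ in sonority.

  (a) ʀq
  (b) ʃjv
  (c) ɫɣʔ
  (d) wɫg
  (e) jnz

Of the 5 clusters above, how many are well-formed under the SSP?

(a) ʀq: profile 4-1 — obeys.
(b) ʃjv: profile 2-5-2 — violates.
(c) ɫɣʔ: profile 4-2-1 — obeys.
(d) wɫg: profile 5-4-1 — obeys.
(e) jnz: profile 5-3-2 — obeys.

4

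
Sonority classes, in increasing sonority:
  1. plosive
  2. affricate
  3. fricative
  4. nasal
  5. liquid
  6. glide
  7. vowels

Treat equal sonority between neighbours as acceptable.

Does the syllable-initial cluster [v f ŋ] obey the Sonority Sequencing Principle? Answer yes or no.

/v/ — fricative, sonority 3.
/f/ — fricative, sonority 3.
/ŋ/ — nasal, sonority 4.
The profile 3-3-4 is non-decreasing (plateaus allowed), so the syllable-initial cluster satisfies the SSP.

yes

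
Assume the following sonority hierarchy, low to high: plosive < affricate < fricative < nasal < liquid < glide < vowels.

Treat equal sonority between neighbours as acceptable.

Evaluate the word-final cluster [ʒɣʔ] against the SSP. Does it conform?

/ʒ/ — fricative, sonority 3.
/ɣ/ — fricative, sonority 3.
/ʔ/ — plosive, sonority 1.
The profile 3-3-1 is non-increasing (plateaus allowed), so the word-final cluster satisfies the SSP.

yes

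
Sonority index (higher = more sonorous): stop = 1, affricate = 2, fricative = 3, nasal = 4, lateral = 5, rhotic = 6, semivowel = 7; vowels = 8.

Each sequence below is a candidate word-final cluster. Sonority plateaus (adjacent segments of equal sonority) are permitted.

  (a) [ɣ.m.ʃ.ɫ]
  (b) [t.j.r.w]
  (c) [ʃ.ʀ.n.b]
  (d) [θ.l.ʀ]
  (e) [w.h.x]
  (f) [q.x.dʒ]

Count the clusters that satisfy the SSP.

(a) sonority 3-4-3-5: ill-formed.
(b) sonority 1-7-6-7: ill-formed.
(c) sonority 3-6-4-1: ill-formed.
(d) sonority 3-5-6: ill-formed.
(e) sonority 7-3-3: well-formed.
(f) sonority 1-3-2: ill-formed.

1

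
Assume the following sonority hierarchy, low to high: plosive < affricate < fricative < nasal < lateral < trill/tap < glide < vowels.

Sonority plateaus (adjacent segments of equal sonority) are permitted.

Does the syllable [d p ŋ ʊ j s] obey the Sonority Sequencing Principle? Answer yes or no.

yes

Onset: /d/ is a plosive (sonority 1), /p/ is a plosive (sonority 1), /ŋ/ is a nasal (sonority 4); then the nucleus /ʊ/ (sonority 8).
Onset profile 1-1-4-8 — rises to the nucleus.
Coda: /j/ is a glide (sonority 7), /s/ is a fricative (sonority 3).
Coda profile 8-7-3 — falls from the nucleus.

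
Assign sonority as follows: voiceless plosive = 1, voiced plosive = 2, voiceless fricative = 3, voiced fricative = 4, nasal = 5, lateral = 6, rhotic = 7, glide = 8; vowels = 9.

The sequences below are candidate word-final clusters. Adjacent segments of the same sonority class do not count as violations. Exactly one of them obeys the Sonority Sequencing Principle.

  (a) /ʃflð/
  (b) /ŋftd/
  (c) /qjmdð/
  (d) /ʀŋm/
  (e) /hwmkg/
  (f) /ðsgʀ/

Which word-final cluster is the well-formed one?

(a) /ʃflð/: profile 3-3-6-4 — violates.
(b) /ŋftd/: profile 5-3-1-2 — violates.
(c) /qjmdð/: profile 1-8-5-2-4 — violates.
(d) /ʀŋm/: profile 7-5-5 — obeys.
(e) /hwmkg/: profile 3-8-5-1-2 — violates.
(f) /ðsgʀ/: profile 4-3-2-7 — violates.

d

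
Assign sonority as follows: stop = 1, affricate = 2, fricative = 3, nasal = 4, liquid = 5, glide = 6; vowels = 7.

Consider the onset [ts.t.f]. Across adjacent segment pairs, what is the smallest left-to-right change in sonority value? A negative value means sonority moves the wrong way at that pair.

/ts/: affricate = 2.
/t/: stop = 1.
/f/: fricative = 3.
/ts/→/t/: change -1.
/t/→/f/: change +2.
Minimum = -1.

-1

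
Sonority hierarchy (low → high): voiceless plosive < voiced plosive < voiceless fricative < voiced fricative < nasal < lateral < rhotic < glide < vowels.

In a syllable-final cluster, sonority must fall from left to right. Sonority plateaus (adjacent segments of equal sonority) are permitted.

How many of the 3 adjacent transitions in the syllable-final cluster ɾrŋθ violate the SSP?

0

/ɾ/ — rhotic, sonority 7.
/r/ — rhotic, sonority 7.
/ŋ/ — nasal, sonority 5.
/θ/ — voiceless fricative, sonority 3.
/ɾ/→/r/: 7→7 (plateau, allowed) — ok.
/r/→/ŋ/: 7→5 (falls) — ok.
/ŋ/→/θ/: 5→3 (falls) — ok.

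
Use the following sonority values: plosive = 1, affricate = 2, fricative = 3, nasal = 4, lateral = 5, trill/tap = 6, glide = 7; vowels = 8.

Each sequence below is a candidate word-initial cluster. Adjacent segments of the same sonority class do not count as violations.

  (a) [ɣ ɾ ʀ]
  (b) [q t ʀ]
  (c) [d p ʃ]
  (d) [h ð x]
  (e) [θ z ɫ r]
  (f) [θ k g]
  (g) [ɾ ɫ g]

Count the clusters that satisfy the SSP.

(a) [ɣ ɾ ʀ]: profile 3-6-6 — obeys.
(b) [q t ʀ]: profile 1-1-6 — obeys.
(c) [d p ʃ]: profile 1-1-3 — obeys.
(d) [h ð x]: profile 3-3-3 — obeys.
(e) [θ z ɫ r]: profile 3-3-5-6 — obeys.
(f) [θ k g]: profile 3-1-1 — violates.
(g) [ɾ ɫ g]: profile 6-5-1 — violates.

5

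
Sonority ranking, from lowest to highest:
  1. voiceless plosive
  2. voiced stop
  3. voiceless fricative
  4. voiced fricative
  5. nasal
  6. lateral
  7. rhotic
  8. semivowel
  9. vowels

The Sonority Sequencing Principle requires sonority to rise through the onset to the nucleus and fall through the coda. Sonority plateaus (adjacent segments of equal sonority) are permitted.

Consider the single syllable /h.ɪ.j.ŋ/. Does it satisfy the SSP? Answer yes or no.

yes

Onset: /h/ is a voiceless fricative (sonority 3); then the nucleus /ɪ/ (sonority 9).
Onset profile 3-9 — rises to the nucleus.
Coda: /j/ is a semivowel (sonority 8), /ŋ/ is a nasal (sonority 5).
Coda profile 9-8-5 — falls from the nucleus.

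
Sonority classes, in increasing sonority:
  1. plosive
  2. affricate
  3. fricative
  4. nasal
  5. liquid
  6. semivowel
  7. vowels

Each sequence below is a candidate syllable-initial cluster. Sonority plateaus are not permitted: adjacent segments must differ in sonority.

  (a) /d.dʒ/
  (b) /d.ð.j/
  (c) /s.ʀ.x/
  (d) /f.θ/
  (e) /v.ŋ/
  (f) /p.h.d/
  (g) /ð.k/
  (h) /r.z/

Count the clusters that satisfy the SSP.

3

(a) sonority 1-2: well-formed.
(b) sonority 1-3-6: well-formed.
(c) sonority 3-5-3: ill-formed.
(d) sonority 3-3: ill-formed.
(e) sonority 3-4: well-formed.
(f) sonority 1-3-1: ill-formed.
(g) sonority 3-1: ill-formed.
(h) sonority 5-3: ill-formed.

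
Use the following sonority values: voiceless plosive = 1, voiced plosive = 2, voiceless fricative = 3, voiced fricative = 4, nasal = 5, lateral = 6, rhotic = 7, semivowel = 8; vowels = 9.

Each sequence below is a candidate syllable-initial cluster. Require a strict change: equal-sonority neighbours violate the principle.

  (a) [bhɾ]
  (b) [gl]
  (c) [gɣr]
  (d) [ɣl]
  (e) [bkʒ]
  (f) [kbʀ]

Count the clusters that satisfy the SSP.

5

(a) 2-3-7 → obeys
(b) 2-6 → obeys
(c) 2-4-7 → obeys
(d) 4-6 → obeys
(e) 2-1-4 → violates
(f) 1-2-7 → obeys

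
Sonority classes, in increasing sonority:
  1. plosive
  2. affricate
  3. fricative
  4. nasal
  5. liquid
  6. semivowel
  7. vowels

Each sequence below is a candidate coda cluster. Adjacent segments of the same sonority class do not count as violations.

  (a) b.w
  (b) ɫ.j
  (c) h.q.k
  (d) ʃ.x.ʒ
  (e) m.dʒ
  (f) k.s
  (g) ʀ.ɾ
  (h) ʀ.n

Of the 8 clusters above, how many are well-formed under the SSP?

(a) sonority 1-6: ill-formed.
(b) sonority 5-6: ill-formed.
(c) sonority 3-1-1: well-formed.
(d) sonority 3-3-3: well-formed.
(e) sonority 4-2: well-formed.
(f) sonority 1-3: ill-formed.
(g) sonority 5-5: well-formed.
(h) sonority 5-4: well-formed.

5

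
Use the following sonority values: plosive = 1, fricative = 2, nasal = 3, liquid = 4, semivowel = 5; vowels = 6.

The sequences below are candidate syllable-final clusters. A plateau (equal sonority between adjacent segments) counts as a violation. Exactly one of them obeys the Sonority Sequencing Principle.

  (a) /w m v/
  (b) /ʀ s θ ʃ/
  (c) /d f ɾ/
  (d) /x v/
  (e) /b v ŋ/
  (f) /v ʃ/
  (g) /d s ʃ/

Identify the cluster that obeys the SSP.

a

(a) /w m v/: profile 5-3-2 — obeys.
(b) /ʀ s θ ʃ/: profile 4-2-2-2 — violates.
(c) /d f ɾ/: profile 1-2-4 — violates.
(d) /x v/: profile 2-2 — violates.
(e) /b v ŋ/: profile 1-2-3 — violates.
(f) /v ʃ/: profile 2-2 — violates.
(g) /d s ʃ/: profile 1-2-2 — violates.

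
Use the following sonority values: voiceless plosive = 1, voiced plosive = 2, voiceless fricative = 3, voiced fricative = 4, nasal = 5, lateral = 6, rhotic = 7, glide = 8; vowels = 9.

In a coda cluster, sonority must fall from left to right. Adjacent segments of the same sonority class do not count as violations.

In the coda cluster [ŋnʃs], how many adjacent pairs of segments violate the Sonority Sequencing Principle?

/ŋ/: nasal = 5.
/n/: nasal = 5.
/ʃ/: voiceless fricative = 3.
/s/: voiceless fricative = 3.
/ŋ/→/n/: 5→5 (plateau, allowed) — ok.
/n/→/ʃ/: 5→3 (falls) — ok.
/ʃ/→/s/: 3→3 (plateau, allowed) — ok.

0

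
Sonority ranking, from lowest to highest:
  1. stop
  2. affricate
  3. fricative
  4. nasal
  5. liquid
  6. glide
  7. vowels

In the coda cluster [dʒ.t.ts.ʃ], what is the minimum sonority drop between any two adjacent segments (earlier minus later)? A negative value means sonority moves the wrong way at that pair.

/dʒ/ is an affricate (sonority 2).
/t/ is a stop (sonority 1).
/ts/ is an affricate (sonority 2).
/ʃ/ is a fricative (sonority 3).
/dʒ/→/t/: change +1.
/t/→/ts/: change -1.
/ts/→/ʃ/: change -1.
Minimum = -1.

-1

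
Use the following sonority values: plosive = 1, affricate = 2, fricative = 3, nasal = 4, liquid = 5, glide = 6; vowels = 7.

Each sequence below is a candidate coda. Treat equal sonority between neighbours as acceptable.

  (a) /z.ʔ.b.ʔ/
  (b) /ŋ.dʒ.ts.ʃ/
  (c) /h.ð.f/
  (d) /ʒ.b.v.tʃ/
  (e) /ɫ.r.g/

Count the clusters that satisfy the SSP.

(a) /z.ʔ.b.ʔ/: profile 3-1-1-1 — obeys.
(b) /ŋ.dʒ.ts.ʃ/: profile 4-2-2-3 — violates.
(c) /h.ð.f/: profile 3-3-3 — obeys.
(d) /ʒ.b.v.tʃ/: profile 3-1-3-2 — violates.
(e) /ɫ.r.g/: profile 5-5-1 — obeys.

3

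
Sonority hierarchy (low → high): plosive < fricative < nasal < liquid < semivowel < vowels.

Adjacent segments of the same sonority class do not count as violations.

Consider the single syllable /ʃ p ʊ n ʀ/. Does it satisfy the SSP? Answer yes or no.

no

Onset: /ʃ/ is a fricative (sonority 2), /p/ is a plosive (sonority 1); then the nucleus /ʊ/ (sonority 6).
Onset profile 2-1-6 — does not rise throughout.
Coda: /n/ is a nasal (sonority 3), /ʀ/ is a liquid (sonority 4).
Coda profile 6-3-4 — does not fall throughout.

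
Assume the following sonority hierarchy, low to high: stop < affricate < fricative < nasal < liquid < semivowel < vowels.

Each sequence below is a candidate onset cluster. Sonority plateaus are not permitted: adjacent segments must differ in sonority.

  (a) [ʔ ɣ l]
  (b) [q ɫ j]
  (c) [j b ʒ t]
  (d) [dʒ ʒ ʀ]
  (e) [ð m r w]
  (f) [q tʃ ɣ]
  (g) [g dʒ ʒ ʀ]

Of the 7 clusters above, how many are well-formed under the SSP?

(a) 1-3-5 → obeys
(b) 1-5-6 → obeys
(c) 6-1-3-1 → violates
(d) 2-3-5 → obeys
(e) 3-4-5-6 → obeys
(f) 1-2-3 → obeys
(g) 1-2-3-5 → obeys

6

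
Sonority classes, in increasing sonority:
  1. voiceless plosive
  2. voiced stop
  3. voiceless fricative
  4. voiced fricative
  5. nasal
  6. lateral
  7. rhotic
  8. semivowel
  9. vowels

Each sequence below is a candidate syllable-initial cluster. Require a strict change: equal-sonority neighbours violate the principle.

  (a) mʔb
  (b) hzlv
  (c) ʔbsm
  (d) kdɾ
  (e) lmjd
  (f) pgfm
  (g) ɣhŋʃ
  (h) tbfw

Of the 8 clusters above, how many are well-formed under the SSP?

4

(a) 5-1-2 → violates
(b) 3-4-6-4 → violates
(c) 1-2-3-5 → obeys
(d) 1-2-7 → obeys
(e) 6-5-8-2 → violates
(f) 1-2-3-5 → obeys
(g) 4-3-5-3 → violates
(h) 1-2-3-8 → obeys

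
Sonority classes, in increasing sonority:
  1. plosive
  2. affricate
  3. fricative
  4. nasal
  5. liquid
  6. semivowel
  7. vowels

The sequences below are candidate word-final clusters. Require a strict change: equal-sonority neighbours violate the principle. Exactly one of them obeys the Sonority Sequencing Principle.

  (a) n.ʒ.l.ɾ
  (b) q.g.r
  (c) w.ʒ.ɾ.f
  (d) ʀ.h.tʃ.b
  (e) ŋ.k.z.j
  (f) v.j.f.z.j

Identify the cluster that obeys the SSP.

(a) n.ʒ.l.ɾ: profile 4-3-5-5 — violates.
(b) q.g.r: profile 1-1-5 — violates.
(c) w.ʒ.ɾ.f: profile 6-3-5-3 — violates.
(d) ʀ.h.tʃ.b: profile 5-3-2-1 — obeys.
(e) ŋ.k.z.j: profile 4-1-3-6 — violates.
(f) v.j.f.z.j: profile 3-6-3-3-6 — violates.

d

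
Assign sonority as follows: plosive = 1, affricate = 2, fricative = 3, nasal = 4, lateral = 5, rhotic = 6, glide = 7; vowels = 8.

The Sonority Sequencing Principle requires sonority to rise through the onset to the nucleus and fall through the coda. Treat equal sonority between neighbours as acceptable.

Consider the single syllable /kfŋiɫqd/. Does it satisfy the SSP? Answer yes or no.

Onset: /k/ is a plosive (sonority 1), /f/ is a fricative (sonority 3), /ŋ/ is a nasal (sonority 4); then the nucleus /i/ (sonority 8).
Onset profile 1-3-4-8 — rises to the nucleus.
Coda: /ɫ/ is a lateral (sonority 5), /q/ is a plosive (sonority 1), /d/ is a plosive (sonority 1).
Coda profile 8-5-1-1 — falls from the nucleus.

yes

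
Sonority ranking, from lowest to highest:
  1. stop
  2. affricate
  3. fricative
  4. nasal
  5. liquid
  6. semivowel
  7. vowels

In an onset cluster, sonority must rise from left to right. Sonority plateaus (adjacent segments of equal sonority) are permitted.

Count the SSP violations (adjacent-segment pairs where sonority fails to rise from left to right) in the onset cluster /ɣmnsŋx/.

2

/ɣ/ is a fricative (sonority 3).
/m/ is a nasal (sonority 4).
/n/ is a nasal (sonority 4).
/s/ is a fricative (sonority 3).
/ŋ/ is a nasal (sonority 4).
/x/ is a fricative (sonority 3).
/ɣ/→/m/: 3→4 (rises) — ok.
/m/→/n/: 4→4 (plateau, allowed) — ok.
/n/→/s/: 4→3 (does not rise) — violation.
/s/→/ŋ/: 3→4 (rises) — ok.
/ŋ/→/x/: 4→3 (does not rise) — violation.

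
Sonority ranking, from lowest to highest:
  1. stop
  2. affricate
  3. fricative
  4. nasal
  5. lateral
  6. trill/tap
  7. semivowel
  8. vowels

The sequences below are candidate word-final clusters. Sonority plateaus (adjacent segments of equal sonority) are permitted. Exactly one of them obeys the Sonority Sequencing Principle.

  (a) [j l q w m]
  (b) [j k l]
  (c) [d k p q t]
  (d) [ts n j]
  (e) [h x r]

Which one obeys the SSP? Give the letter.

c

(a) 7-5-1-7-4 → violates
(b) 7-1-5 → violates
(c) 1-1-1-1-1 → obeys
(d) 2-4-7 → violates
(e) 3-3-6 → violates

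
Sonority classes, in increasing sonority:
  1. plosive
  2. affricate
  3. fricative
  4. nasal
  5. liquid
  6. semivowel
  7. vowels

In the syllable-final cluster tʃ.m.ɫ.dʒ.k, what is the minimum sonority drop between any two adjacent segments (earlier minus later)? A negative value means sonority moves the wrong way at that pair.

/tʃ/: affricate = 2.
/m/: nasal = 4.
/ɫ/: liquid = 5.
/dʒ/: affricate = 2.
/k/: plosive = 1.
/tʃ/→/m/: change -2.
/m/→/ɫ/: change -1.
/ɫ/→/dʒ/: change +3.
/dʒ/→/k/: change +1.
Minimum = -2.

-2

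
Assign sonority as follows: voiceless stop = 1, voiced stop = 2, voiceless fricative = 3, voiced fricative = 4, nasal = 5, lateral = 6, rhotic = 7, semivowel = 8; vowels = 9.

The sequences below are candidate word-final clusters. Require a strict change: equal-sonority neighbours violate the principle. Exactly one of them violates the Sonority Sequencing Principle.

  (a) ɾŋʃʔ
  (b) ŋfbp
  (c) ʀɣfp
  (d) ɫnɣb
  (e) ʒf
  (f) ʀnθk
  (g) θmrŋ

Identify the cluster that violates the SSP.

g

(a) sonority 7-5-3-1: well-formed.
(b) sonority 5-3-2-1: well-formed.
(c) sonority 7-4-3-1: well-formed.
(d) sonority 6-5-4-2: well-formed.
(e) sonority 4-3: well-formed.
(f) sonority 7-5-3-1: well-formed.
(g) sonority 3-5-7-5: ill-formed.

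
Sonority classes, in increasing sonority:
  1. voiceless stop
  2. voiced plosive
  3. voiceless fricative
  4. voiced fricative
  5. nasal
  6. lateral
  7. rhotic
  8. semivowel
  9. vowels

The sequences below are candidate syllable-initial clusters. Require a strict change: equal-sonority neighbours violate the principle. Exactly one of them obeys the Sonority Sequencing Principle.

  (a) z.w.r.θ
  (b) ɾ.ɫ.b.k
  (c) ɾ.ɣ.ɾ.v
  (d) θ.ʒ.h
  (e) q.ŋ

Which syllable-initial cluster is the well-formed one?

(a) z.w.r.θ: profile 4-8-7-3 — violates.
(b) ɾ.ɫ.b.k: profile 7-6-2-1 — violates.
(c) ɾ.ɣ.ɾ.v: profile 7-4-7-4 — violates.
(d) θ.ʒ.h: profile 3-4-3 — violates.
(e) q.ŋ: profile 1-5 — obeys.

e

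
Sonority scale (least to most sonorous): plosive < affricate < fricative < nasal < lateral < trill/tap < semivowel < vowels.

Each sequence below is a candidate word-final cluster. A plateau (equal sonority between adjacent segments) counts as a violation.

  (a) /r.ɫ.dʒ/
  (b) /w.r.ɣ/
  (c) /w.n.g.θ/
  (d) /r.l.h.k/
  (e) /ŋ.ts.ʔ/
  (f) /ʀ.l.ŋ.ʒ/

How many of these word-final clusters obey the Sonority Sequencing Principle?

(a) /r.ɫ.dʒ/: profile 6-5-2 — obeys.
(b) /w.r.ɣ/: profile 7-6-3 — obeys.
(c) /w.n.g.θ/: profile 7-4-1-3 — violates.
(d) /r.l.h.k/: profile 6-5-3-1 — obeys.
(e) /ŋ.ts.ʔ/: profile 4-2-1 — obeys.
(f) /ʀ.l.ŋ.ʒ/: profile 6-5-4-3 — obeys.

5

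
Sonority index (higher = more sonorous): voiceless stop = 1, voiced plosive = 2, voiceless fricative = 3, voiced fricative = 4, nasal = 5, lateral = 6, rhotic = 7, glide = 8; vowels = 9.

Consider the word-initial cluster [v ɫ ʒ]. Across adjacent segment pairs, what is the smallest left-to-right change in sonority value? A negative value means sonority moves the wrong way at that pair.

-2

/v/: voiced fricative = 4.
/ɫ/: lateral = 6.
/ʒ/: voiced fricative = 4.
/v/→/ɫ/: change +2.
/ɫ/→/ʒ/: change -2.
Minimum = -2.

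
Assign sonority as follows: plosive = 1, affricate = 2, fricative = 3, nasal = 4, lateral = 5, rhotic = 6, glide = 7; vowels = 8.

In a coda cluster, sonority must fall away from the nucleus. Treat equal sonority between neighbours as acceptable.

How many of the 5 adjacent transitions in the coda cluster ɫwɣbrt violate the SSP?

/ɫ/ is a lateral (sonority 5).
/w/ is a glide (sonority 7).
/ɣ/ is a fricative (sonority 3).
/b/ is a plosive (sonority 1).
/r/ is a rhotic (sonority 6).
/t/ is a plosive (sonority 1).
/ɫ/→/w/: 5→7 (does not fall) — violation.
/w/→/ɣ/: 7→3 (falls) — ok.
/ɣ/→/b/: 3→1 (falls) — ok.
/b/→/r/: 1→6 (does not fall) — violation.
/r/→/t/: 6→1 (falls) — ok.

2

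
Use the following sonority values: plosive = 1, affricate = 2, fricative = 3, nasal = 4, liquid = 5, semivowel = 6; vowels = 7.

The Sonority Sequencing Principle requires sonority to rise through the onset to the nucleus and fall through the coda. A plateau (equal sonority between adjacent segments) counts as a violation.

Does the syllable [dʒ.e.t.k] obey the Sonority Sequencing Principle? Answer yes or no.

no

Onset: /dʒ/ is an affricate (sonority 2); then the nucleus /e/ (sonority 7).
Onset profile 2-7 — rises to the nucleus.
Coda: /t/ is a plosive (sonority 1), /k/ is a plosive (sonority 1).
Coda profile 7-1-1 — does not strictly fall throughout.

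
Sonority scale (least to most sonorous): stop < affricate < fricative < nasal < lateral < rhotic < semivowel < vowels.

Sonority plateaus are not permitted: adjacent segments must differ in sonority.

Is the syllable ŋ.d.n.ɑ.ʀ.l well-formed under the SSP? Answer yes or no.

no

Onset: /ŋ/ is a nasal (sonority 4), /d/ is a stop (sonority 1), /n/ is a nasal (sonority 4); then the nucleus /ɑ/ (sonority 8).
Onset profile 4-1-4-8 — does not strictly rise throughout.
Coda: /ʀ/ is a rhotic (sonority 6), /l/ is a lateral (sonority 5).
Coda profile 8-6-5 — falls from the nucleus.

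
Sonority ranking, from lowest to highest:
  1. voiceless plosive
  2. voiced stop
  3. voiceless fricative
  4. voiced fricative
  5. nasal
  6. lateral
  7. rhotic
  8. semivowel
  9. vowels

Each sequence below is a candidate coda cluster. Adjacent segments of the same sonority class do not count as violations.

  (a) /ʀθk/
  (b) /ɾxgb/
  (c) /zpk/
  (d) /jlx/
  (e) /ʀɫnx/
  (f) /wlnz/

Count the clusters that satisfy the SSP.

(a) sonority 7-3-1: well-formed.
(b) sonority 7-3-2-2: well-formed.
(c) sonority 4-1-1: well-formed.
(d) sonority 8-6-3: well-formed.
(e) sonority 7-6-5-3: well-formed.
(f) sonority 8-6-5-4: well-formed.

6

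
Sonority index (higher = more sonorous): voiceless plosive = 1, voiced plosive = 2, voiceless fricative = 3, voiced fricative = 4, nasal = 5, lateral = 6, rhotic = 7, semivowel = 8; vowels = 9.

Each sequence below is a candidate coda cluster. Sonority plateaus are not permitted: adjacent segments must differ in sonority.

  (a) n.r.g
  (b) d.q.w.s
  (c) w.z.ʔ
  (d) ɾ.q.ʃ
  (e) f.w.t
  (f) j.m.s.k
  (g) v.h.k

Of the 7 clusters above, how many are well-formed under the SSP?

3

(a) sonority 5-7-2: ill-formed.
(b) sonority 2-1-8-3: ill-formed.
(c) sonority 8-4-1: well-formed.
(d) sonority 7-1-3: ill-formed.
(e) sonority 3-8-1: ill-formed.
(f) sonority 8-5-3-1: well-formed.
(g) sonority 4-3-1: well-formed.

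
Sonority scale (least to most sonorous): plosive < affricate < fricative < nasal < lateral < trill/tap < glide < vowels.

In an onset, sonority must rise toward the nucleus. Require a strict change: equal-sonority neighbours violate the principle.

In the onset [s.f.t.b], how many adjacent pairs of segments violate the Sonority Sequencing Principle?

3

/s/ — fricative, sonority 3.
/f/ — fricative, sonority 3.
/t/ — plosive, sonority 1.
/b/ — plosive, sonority 1.
/s/→/f/: 3→3 (plateau) — violation.
/f/→/t/: 3→1 (does not rise) — violation.
/t/→/b/: 1→1 (plateau) — violation.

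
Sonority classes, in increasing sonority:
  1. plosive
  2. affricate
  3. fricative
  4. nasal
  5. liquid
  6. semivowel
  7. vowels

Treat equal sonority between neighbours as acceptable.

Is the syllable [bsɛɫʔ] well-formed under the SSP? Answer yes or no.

Onset: /b/ is a plosive (sonority 1), /s/ is a fricative (sonority 3); then the nucleus /ɛ/ (sonority 7).
Onset profile 1-3-7 — rises to the nucleus.
Coda: /ɫ/ is a liquid (sonority 5), /ʔ/ is a plosive (sonority 1).
Coda profile 7-5-1 — falls from the nucleus.

yes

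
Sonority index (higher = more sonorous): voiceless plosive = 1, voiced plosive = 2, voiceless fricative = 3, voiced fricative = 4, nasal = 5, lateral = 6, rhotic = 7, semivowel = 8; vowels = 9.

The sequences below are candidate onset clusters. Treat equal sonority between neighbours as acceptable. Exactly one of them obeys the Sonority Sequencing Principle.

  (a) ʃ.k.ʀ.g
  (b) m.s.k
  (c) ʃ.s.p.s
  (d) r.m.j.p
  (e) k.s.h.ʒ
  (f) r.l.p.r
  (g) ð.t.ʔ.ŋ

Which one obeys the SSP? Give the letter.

e

(a) 3-1-7-2 → violates
(b) 5-3-1 → violates
(c) 3-3-1-3 → violates
(d) 7-5-8-1 → violates
(e) 1-3-3-4 → obeys
(f) 7-6-1-7 → violates
(g) 4-1-1-5 → violates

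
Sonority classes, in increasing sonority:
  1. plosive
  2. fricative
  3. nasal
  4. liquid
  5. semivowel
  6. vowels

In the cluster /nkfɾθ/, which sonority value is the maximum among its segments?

4

/n/: nasal = 3.
/k/: plosive = 1.
/f/: fricative = 2.
/ɾ/: liquid = 4.
/θ/: fricative = 2.
The maximum is 4.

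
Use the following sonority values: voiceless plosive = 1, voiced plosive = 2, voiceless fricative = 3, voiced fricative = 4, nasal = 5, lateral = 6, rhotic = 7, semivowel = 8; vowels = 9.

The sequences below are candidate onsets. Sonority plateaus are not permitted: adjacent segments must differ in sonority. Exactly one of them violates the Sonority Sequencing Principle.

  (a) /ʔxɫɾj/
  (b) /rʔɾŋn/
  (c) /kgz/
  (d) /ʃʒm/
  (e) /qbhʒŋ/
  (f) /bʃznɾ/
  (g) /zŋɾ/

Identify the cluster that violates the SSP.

b

(a) /ʔxɫɾj/: profile 1-3-6-7-8 — obeys.
(b) /rʔɾŋn/: profile 7-1-7-5-5 — violates.
(c) /kgz/: profile 1-2-4 — obeys.
(d) /ʃʒm/: profile 3-4-5 — obeys.
(e) /qbhʒŋ/: profile 1-2-3-4-5 — obeys.
(f) /bʃznɾ/: profile 2-3-4-5-7 — obeys.
(g) /zŋɾ/: profile 4-5-7 — obeys.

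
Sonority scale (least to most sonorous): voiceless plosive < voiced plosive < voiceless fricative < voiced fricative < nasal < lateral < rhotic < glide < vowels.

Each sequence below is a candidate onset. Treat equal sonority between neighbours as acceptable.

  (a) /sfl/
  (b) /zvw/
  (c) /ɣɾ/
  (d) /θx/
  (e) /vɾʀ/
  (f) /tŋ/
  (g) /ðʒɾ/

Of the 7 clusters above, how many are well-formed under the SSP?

(a) sonority 3-3-6: well-formed.
(b) sonority 4-4-8: well-formed.
(c) sonority 4-7: well-formed.
(d) sonority 3-3: well-formed.
(e) sonority 4-7-7: well-formed.
(f) sonority 1-5: well-formed.
(g) sonority 4-4-7: well-formed.

7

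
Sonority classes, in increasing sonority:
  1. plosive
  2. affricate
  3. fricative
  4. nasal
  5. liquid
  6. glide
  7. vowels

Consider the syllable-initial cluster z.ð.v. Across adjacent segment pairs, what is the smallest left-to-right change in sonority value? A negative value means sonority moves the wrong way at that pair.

0

/z/ — fricative, sonority 3.
/ð/ — fricative, sonority 3.
/v/ — fricative, sonority 3.
/z/→/ð/: change +0.
/ð/→/v/: change +0.
Minimum = 0.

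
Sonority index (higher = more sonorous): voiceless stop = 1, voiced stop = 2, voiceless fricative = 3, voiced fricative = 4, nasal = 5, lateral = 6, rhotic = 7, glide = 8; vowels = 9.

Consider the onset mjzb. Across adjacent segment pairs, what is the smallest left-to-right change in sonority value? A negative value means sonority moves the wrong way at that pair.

-4

/m/ — nasal, sonority 5.
/j/ — glide, sonority 8.
/z/ — voiced fricative, sonority 4.
/b/ — voiced stop, sonority 2.
/m/→/j/: change +3.
/j/→/z/: change -4.
/z/→/b/: change -2.
Minimum = -4.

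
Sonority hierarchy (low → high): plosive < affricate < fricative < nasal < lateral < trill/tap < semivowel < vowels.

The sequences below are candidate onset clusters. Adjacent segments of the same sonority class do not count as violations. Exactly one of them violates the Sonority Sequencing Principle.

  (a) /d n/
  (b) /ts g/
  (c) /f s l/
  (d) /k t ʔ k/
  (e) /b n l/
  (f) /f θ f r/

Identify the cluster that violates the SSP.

(a) /d n/: profile 1-4 — obeys.
(b) /ts g/: profile 2-1 — violates.
(c) /f s l/: profile 3-3-5 — obeys.
(d) /k t ʔ k/: profile 1-1-1-1 — obeys.
(e) /b n l/: profile 1-4-5 — obeys.
(f) /f θ f r/: profile 3-3-3-6 — obeys.

b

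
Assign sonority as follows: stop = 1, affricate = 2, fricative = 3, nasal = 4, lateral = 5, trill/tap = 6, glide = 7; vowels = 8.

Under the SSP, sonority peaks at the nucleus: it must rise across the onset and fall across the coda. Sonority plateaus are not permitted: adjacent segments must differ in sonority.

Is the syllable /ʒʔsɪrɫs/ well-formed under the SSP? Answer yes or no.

Onset: /ʒ/ is a fricative (sonority 3), /ʔ/ is a stop (sonority 1), /s/ is a fricative (sonority 3); then the nucleus /ɪ/ (sonority 8).
Onset profile 3-1-3-8 — does not strictly rise throughout.
Coda: /r/ is a trill/tap (sonority 6), /ɫ/ is a lateral (sonority 5), /s/ is a fricative (sonority 3).
Coda profile 8-6-5-3 — falls from the nucleus.

no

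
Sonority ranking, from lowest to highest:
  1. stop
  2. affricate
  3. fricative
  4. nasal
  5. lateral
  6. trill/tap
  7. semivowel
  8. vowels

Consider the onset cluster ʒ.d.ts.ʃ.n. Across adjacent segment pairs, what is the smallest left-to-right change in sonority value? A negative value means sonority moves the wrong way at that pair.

/ʒ/ — fricative, sonority 3.
/d/ — stop, sonority 1.
/ts/ — affricate, sonority 2.
/ʃ/ — fricative, sonority 3.
/n/ — nasal, sonority 4.
/ʒ/→/d/: change -2.
/d/→/ts/: change +1.
/ts/→/ʃ/: change +1.
/ʃ/→/n/: change +1.
Minimum = -2.

-2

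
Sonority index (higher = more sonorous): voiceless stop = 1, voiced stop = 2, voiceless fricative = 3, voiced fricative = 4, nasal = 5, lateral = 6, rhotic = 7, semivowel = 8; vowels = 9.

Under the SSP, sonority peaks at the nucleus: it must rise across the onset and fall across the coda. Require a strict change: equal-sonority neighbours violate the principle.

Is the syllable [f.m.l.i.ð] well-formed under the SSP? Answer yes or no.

yes

Onset: /f/ is a voiceless fricative (sonority 3), /m/ is a nasal (sonority 5), /l/ is a lateral (sonority 6); then the nucleus /i/ (sonority 9).
Onset profile 3-5-6-9 — rises to the nucleus.
Coda: /ð/ is a voiced fricative (sonority 4).
Coda profile 9-4 — falls from the nucleus.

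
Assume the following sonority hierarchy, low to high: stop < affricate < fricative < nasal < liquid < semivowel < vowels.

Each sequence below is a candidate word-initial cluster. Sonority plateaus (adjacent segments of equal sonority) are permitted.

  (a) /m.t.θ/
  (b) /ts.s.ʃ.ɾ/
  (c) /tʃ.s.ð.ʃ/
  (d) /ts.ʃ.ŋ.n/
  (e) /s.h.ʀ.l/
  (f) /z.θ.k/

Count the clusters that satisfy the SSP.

4

(a) /m.t.θ/: profile 4-1-3 — violates.
(b) /ts.s.ʃ.ɾ/: profile 2-3-3-5 — obeys.
(c) /tʃ.s.ð.ʃ/: profile 2-3-3-3 — obeys.
(d) /ts.ʃ.ŋ.n/: profile 2-3-4-4 — obeys.
(e) /s.h.ʀ.l/: profile 3-3-5-5 — obeys.
(f) /z.θ.k/: profile 3-3-1 — violates.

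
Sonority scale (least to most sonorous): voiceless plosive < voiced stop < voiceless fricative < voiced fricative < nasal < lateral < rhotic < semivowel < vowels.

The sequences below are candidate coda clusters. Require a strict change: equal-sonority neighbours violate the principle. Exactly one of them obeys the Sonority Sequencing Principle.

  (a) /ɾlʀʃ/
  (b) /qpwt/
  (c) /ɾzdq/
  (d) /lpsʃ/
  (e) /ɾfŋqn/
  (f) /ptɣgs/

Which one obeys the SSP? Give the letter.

c

(a) sonority 7-6-7-3: ill-formed.
(b) sonority 1-1-8-1: ill-formed.
(c) sonority 7-4-2-1: well-formed.
(d) sonority 6-1-3-3: ill-formed.
(e) sonority 7-3-5-1-5: ill-formed.
(f) sonority 1-1-4-2-3: ill-formed.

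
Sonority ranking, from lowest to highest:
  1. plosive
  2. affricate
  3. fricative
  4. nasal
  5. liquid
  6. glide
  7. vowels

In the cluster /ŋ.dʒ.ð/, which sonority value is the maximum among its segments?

/ŋ/: nasal = 4.
/dʒ/: affricate = 2.
/ð/: fricative = 3.
The maximum is 4.

4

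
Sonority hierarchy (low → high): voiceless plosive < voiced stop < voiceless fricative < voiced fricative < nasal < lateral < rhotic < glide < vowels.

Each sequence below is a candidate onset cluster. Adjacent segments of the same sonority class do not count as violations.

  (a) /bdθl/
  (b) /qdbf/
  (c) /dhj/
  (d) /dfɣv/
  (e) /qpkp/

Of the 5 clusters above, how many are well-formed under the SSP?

(a) 2-2-3-6 → obeys
(b) 1-2-2-3 → obeys
(c) 2-3-8 → obeys
(d) 2-3-4-4 → obeys
(e) 1-1-1-1 → obeys

5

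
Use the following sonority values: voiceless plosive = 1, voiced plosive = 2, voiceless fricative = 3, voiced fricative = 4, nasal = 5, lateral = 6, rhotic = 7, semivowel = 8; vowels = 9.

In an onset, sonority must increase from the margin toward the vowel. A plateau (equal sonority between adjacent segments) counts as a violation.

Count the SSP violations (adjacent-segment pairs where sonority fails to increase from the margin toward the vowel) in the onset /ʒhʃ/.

2

/ʒ/: voiced fricative = 4.
/h/: voiceless fricative = 3.
/ʃ/: voiceless fricative = 3.
/ʒ/→/h/: 4→3 (does not rise) — violation.
/h/→/ʃ/: 3→3 (plateau) — violation.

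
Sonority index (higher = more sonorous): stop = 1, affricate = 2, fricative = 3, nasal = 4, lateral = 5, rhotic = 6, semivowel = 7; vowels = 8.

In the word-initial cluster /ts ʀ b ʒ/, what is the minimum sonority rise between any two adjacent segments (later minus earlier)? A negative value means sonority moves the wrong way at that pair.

-5

/ts/ is an affricate (sonority 2).
/ʀ/ is a rhotic (sonority 6).
/b/ is a stop (sonority 1).
/ʒ/ is a fricative (sonority 3).
/ts/→/ʀ/: change +4.
/ʀ/→/b/: change -5.
/b/→/ʒ/: change +2.
Minimum = -5.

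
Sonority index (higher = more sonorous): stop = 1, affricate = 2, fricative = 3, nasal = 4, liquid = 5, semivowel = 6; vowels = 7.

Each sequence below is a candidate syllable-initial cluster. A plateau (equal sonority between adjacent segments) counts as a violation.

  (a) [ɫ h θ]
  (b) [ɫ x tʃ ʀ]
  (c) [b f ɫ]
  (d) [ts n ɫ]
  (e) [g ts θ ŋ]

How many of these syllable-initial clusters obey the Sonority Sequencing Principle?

3

(a) 5-3-3 → violates
(b) 5-3-2-5 → violates
(c) 1-3-5 → obeys
(d) 2-4-5 → obeys
(e) 1-2-3-4 → obeys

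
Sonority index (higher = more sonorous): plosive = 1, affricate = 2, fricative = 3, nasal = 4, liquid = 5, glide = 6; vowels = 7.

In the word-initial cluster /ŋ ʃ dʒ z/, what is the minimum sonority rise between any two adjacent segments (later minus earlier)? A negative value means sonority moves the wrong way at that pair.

/ŋ/ — nasal, sonority 4.
/ʃ/ — fricative, sonority 3.
/dʒ/ — affricate, sonority 2.
/z/ — fricative, sonority 3.
/ŋ/→/ʃ/: change -1.
/ʃ/→/dʒ/: change -1.
/dʒ/→/z/: change +1.
Minimum = -1.

-1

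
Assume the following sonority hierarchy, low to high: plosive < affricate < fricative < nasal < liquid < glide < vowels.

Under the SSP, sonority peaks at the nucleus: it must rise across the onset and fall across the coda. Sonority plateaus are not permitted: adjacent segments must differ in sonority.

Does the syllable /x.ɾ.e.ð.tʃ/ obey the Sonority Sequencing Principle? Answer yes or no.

yes

Onset: /x/ is a fricative (sonority 3), /ɾ/ is a liquid (sonority 5); then the nucleus /e/ (sonority 7).
Onset profile 3-5-7 — rises to the nucleus.
Coda: /ð/ is a fricative (sonority 3), /tʃ/ is an affricate (sonority 2).
Coda profile 7-3-2 — falls from the nucleus.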